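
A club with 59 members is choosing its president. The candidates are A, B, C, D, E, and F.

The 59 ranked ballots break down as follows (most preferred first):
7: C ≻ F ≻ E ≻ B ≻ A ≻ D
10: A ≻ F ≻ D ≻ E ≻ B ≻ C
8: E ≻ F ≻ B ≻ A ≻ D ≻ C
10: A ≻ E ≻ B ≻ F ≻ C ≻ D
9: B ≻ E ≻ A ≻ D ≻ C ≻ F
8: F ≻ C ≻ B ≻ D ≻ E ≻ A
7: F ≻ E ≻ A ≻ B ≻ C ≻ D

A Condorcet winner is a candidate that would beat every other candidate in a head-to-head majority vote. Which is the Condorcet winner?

F

F vs A: 30–29
F vs B: 40–19
F vs C: 43–16
F vs D: 50–9
F vs E: 32–27
F beats every other candidate.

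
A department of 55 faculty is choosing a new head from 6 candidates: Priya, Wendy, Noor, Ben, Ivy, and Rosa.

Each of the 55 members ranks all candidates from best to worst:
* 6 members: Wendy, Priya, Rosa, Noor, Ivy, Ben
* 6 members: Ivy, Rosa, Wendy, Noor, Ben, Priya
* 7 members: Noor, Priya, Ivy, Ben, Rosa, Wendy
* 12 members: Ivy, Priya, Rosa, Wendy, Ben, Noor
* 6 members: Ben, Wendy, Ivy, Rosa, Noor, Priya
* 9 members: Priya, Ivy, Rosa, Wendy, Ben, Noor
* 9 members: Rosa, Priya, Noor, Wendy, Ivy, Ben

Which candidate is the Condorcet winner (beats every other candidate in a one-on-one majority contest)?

Priya

Priya vs Wendy: 37–18
Priya vs Noor: 36–19
Priya vs Ben: 43–12
Priya vs Ivy: 31–24
Priya vs Rosa: 34–21
Priya beats every other candidate.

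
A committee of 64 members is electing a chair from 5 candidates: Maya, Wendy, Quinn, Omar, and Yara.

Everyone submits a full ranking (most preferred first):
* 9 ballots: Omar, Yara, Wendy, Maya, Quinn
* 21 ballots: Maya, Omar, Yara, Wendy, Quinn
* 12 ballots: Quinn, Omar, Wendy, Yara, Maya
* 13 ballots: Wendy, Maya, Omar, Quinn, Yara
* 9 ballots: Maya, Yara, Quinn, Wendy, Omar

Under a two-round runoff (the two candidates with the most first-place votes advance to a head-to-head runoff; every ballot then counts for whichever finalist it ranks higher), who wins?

Round 1 first-place votes: Maya 30, Wendy 13, Quinn 12, Omar 9, Yara 0. Maya and Wendy advance.
Runoff: Maya is ranked above Wendy on 30 ballots, Wendy above Maya on 34.

Wendy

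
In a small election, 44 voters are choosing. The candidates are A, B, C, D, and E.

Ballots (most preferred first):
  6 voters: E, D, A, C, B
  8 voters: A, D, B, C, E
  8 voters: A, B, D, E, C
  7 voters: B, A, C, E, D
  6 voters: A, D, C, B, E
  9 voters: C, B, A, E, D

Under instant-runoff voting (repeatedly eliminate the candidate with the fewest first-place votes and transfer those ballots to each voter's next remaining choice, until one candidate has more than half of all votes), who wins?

Round 1: A 22, B 7, C 9, D 0, E 6. D eliminated.
Round 2: A 22, B 7, C 9, E 6. E eliminated.
Round 3: A 28, B 7, C 9. A has a majority (≥23).

A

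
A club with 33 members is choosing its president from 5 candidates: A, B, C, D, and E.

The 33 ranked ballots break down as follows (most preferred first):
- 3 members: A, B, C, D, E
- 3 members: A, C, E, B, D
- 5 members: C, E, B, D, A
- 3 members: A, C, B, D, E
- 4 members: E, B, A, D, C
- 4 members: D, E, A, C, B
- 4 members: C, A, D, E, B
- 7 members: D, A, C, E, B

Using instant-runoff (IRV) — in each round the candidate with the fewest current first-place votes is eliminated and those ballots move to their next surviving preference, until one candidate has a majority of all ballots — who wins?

Round 1: A 9, B 0, C 9, D 11, E 4. B eliminated.
Round 2: A 9, C 9, D 11, E 4. E eliminated.
Round 3: A 13, C 9, D 11. C eliminated.
Round 4: A 17, D 16. A has a majority (≥17).

A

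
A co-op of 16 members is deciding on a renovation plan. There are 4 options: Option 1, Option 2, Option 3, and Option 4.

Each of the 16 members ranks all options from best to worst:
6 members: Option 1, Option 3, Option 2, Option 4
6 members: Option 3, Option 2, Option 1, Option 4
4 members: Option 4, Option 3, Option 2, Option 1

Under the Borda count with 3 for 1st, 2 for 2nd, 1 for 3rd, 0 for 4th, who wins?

Option 1: 6×3 + 6×1 + 4×0 = 24
Option 2: 6×1 + 6×2 + 4×1 = 22
Option 3: 6×2 + 6×3 + 4×2 = 38
Option 4: 6×0 + 6×0 + 4×3 = 12

Option 3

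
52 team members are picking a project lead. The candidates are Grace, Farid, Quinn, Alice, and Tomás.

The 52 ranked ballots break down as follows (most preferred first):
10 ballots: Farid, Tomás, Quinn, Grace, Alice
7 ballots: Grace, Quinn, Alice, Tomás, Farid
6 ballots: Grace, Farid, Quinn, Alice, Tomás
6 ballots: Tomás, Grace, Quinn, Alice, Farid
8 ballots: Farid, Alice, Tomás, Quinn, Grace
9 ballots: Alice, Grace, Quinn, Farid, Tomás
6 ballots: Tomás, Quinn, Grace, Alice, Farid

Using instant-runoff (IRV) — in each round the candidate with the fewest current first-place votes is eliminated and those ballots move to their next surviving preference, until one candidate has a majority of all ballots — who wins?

Round 1: Grace 13, Farid 18, Quinn 0, Alice 9, Tomás 12. Quinn eliminated.
Round 2: Grace 13, Farid 18, Alice 9, Tomás 12. Alice eliminated.
Round 3: Grace 22, Farid 18, Tomás 12. Tomás eliminated.
Round 4: Grace 34, Farid 18. Grace has a majority (≥27).

Grace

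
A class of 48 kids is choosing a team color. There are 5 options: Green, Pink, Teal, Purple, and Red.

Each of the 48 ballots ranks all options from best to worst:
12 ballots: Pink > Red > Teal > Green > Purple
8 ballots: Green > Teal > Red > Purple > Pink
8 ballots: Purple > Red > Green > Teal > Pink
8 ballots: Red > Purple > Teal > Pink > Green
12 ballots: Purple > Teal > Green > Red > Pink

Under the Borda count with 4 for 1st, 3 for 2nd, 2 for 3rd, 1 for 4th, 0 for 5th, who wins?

Red

Green: 12×1 + 8×4 + 8×2 + 8×0 + 12×2 = 84
Pink: 12×4 + 8×0 + 8×0 + 8×1 + 12×0 = 56
Teal: 12×2 + 8×3 + 8×1 + 8×2 + 12×3 = 108
Purple: 12×0 + 8×1 + 8×4 + 8×3 + 12×4 = 112
Red: 12×3 + 8×2 + 8×3 + 8×4 + 12×1 = 120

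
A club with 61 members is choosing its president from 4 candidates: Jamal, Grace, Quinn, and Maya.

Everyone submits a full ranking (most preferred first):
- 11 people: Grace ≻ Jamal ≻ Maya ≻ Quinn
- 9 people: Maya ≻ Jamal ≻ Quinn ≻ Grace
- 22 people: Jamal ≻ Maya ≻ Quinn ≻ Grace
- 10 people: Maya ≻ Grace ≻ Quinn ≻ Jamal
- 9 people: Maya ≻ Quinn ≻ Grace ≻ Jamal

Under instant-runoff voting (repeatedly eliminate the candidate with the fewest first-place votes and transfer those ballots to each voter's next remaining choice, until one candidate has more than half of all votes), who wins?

Jamal

Round 1: Jamal 22, Grace 11, Quinn 0, Maya 28. Quinn eliminated.
Round 2: Jamal 22, Grace 11, Maya 28. Grace eliminated.
Round 3: Jamal 33, Maya 28. Jamal has a majority (≥31).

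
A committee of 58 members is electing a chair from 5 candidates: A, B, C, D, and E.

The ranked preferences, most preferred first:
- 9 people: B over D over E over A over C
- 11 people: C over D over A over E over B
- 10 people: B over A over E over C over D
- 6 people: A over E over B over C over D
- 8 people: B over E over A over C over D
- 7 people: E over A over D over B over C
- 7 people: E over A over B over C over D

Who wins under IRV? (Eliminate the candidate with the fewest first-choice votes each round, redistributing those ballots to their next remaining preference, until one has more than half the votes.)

E

Round 1: A 6, B 27, C 11, D 0, E 14. D eliminated.
Round 2: A 6, B 27, C 11, E 14. A eliminated.
Round 3: B 27, C 11, E 20. C eliminated.
Round 4: B 27, E 31. E has a majority (≥30).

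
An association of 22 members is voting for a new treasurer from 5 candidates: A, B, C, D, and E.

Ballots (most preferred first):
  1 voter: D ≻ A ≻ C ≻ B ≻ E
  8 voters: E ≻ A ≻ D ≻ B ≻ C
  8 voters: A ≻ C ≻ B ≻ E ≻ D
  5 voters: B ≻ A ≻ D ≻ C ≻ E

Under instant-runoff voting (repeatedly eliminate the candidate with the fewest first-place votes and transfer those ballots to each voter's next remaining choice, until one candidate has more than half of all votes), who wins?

A

Round 1: A 8, B 5, C 0, D 1, E 8. C eliminated.
Round 2: A 8, B 5, D 1, E 8. D eliminated.
Round 3: A 9, B 5, E 8. B eliminated.
Round 4: A 14, E 8. A has a majority (≥12).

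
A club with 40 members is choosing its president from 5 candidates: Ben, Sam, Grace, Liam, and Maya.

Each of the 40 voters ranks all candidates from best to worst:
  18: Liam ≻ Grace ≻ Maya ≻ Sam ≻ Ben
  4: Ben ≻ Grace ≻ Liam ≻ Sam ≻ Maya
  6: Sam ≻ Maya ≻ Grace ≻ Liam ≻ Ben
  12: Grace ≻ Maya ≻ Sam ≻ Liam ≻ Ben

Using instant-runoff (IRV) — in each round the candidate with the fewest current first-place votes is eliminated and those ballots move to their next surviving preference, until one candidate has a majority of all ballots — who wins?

Grace

Round 1: Ben 4, Sam 6, Grace 12, Liam 18, Maya 0. Maya eliminated.
Round 2: Ben 4, Sam 6, Grace 12, Liam 18. Ben eliminated.
Round 3: Sam 6, Grace 16, Liam 18. Sam eliminated.
Round 4: Grace 22, Liam 18. Grace has a majority (≥21).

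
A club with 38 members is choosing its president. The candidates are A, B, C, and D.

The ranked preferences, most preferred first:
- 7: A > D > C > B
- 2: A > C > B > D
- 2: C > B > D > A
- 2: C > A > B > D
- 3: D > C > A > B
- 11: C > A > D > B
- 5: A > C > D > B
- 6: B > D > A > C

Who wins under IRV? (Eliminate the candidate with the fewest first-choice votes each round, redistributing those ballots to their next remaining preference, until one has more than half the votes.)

Round 1: A 14, B 6, C 15, D 3. D eliminated.
Round 2: A 14, B 6, C 18. B eliminated.
Round 3: A 20, C 18. A has a majority (≥20).

A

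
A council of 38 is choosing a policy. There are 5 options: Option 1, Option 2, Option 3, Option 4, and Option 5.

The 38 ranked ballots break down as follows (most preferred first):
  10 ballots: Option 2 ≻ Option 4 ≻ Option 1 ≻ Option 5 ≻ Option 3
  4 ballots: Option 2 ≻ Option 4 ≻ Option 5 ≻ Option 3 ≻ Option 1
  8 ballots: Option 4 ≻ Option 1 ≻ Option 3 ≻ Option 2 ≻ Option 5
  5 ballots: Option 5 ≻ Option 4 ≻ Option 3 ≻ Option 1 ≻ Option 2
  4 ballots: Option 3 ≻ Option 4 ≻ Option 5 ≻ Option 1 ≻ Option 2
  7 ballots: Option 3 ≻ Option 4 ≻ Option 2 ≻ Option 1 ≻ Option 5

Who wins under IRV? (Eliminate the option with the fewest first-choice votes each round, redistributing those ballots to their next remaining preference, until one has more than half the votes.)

Option 4

Round 1: Option 1 0, Option 2 14, Option 3 11, Option 4 8, Option 5 5. Option 1 eliminated.
Round 2: Option 2 14, Option 3 11, Option 4 8, Option 5 5. Option 5 eliminated.
Round 3: Option 2 14, Option 3 11, Option 4 13. Option 3 eliminated.
Round 4: Option 2 14, Option 4 24. Option 4 has a majority (≥20).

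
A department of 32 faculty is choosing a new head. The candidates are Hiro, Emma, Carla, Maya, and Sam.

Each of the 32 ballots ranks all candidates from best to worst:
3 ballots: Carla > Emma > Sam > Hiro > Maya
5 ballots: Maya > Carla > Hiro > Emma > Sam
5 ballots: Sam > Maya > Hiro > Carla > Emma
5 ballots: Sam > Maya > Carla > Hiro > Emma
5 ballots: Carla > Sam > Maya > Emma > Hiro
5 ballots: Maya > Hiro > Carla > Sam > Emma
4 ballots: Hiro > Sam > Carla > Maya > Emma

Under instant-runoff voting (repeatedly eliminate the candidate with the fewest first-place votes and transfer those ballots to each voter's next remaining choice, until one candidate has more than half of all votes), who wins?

Sam

Round 1: Hiro 4, Emma 0, Carla 8, Maya 10, Sam 10. Emma eliminated.
Round 2: Hiro 4, Carla 8, Maya 10, Sam 10. Hiro eliminated.
Round 3: Carla 8, Maya 10, Sam 14. Carla eliminated.
Round 4: Maya 10, Sam 22. Sam has a majority (≥17).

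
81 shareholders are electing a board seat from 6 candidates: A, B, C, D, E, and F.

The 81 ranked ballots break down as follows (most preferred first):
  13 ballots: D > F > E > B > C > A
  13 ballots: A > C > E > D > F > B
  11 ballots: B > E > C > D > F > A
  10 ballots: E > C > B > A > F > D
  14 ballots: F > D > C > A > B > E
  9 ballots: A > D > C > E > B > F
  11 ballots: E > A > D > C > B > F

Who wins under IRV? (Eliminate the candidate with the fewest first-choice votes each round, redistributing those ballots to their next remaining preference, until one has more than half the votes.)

Round 1: A 22, B 11, C 0, D 13, E 21, F 14. C eliminated.
Round 2: A 22, B 11, D 13, E 21, F 14. B eliminated.
Round 3: A 22, D 13, E 32, F 14. D eliminated.
Round 4: A 22, E 32, F 27. A eliminated.
Round 5: E 54, F 27. E has a majority (≥41).

E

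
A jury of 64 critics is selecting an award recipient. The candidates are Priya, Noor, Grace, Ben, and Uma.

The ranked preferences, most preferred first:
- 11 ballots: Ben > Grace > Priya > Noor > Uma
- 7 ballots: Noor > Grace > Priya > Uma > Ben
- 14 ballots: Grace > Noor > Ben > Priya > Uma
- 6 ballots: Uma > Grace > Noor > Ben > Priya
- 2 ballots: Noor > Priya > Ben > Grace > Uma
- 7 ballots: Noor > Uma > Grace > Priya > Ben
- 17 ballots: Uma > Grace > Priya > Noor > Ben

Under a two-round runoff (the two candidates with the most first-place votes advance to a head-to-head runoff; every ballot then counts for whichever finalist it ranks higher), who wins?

Round 1 first-place votes: Priya 0, Noor 16, Grace 14, Ben 11, Uma 23. Uma and Noor advance.
Runoff: Uma is ranked above Noor on 23 ballots, Noor above Uma on 41.

Noor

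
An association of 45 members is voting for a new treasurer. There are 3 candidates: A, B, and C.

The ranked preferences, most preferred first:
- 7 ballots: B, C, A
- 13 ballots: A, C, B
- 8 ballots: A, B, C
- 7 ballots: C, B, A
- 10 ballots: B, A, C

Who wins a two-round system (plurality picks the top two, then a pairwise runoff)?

Round 1 first-place votes: A 21, B 17, C 7. A and B advance.
Runoff: A is ranked above B on 21 ballots, B above A on 24.

B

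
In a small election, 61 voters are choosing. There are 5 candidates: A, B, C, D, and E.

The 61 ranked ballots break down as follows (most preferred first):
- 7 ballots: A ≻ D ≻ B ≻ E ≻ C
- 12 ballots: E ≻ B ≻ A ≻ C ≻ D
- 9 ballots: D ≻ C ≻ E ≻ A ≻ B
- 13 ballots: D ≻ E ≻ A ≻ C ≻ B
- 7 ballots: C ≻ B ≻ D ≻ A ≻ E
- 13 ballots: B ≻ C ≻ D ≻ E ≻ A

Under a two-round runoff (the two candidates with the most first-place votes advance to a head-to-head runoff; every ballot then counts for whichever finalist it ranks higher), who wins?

B

Round 1 first-place votes: A 7, B 13, C 7, D 22, E 12. D and B advance.
Runoff: D is ranked above B on 29 ballots, B above D on 32.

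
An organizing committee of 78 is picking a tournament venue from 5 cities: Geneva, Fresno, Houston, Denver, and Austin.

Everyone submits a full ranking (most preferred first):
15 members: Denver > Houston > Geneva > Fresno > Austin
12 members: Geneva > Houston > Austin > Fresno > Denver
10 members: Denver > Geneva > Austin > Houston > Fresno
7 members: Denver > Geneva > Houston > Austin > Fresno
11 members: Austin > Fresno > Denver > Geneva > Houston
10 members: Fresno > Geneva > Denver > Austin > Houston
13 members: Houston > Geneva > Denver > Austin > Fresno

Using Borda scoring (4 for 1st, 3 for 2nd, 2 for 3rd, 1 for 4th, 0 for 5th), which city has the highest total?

Geneva

Geneva: 15×2 + 12×4 + 10×3 + 7×3 + 11×1 + 10×3 + 13×3 = 209
Fresno: 15×1 + 12×1 + 10×0 + 7×0 + 11×3 + 10×4 + 13×0 = 100
Houston: 15×3 + 12×3 + 10×1 + 7×2 + 11×0 + 10×0 + 13×4 = 157
Denver: 15×4 + 12×0 + 10×4 + 7×4 + 11×2 + 10×2 + 13×2 = 196
Austin: 15×0 + 12×2 + 10×2 + 7×1 + 11×4 + 10×1 + 13×1 = 118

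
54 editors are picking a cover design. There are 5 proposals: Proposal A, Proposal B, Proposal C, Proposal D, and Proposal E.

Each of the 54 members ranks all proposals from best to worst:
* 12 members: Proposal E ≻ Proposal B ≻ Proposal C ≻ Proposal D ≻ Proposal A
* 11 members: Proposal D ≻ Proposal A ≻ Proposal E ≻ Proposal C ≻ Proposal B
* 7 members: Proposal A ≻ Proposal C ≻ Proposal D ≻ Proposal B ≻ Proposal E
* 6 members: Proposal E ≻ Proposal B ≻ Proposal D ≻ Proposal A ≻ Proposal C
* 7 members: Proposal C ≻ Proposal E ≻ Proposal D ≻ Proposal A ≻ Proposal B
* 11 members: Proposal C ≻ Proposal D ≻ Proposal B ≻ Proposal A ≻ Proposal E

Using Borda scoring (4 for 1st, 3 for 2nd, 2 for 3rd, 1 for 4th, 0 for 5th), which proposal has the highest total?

Proposal A: 12×0 + 11×3 + 7×4 + 6×1 + 7×1 + 11×1 = 85
Proposal B: 12×3 + 11×0 + 7×1 + 6×3 + 7×0 + 11×2 = 83
Proposal C: 12×2 + 11×1 + 7×3 + 6×0 + 7×4 + 11×4 = 128
Proposal D: 12×1 + 11×4 + 7×2 + 6×2 + 7×2 + 11×3 = 129
Proposal E: 12×4 + 11×2 + 7×0 + 6×4 + 7×3 + 11×0 = 115

Proposal D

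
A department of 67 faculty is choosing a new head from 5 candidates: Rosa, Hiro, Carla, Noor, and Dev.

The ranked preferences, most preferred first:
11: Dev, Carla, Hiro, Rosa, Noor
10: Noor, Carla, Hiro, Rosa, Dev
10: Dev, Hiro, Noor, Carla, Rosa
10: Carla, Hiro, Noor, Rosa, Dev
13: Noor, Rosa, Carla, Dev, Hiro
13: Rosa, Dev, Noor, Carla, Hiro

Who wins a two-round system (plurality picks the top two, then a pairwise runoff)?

Round 1 first-place votes: Rosa 13, Hiro 0, Carla 10, Noor 23, Dev 21. Noor and Dev advance.
Runoff: Noor is ranked above Dev on 33 ballots, Dev above Noor on 34.

Dev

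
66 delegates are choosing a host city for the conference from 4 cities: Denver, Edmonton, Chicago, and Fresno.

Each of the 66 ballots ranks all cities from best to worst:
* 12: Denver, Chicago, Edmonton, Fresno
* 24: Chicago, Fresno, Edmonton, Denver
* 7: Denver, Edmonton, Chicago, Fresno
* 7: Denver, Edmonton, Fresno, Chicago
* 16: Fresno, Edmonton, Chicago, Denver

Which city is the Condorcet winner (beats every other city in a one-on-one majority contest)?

Chicago vs Denver: 40–26
Chicago vs Edmonton: 36–30
Chicago vs Fresno: 43–23
Chicago beats every other city.

Chicago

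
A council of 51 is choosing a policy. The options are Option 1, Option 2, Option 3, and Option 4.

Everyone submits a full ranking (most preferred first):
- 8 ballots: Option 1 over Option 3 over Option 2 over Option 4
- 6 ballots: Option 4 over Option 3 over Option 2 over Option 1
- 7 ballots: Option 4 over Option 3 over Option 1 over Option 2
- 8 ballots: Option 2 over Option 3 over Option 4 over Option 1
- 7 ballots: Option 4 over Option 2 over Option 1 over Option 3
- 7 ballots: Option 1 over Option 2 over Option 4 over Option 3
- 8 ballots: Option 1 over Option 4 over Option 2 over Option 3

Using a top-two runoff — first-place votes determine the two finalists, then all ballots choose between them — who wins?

Round 1 first-place votes: Option 1 23, Option 2 8, Option 3 0, Option 4 20. Option 1 and Option 4 advance.
Runoff: Option 1 is ranked above Option 4 on 23 ballots, Option 4 above Option 1 on 28.

Option 4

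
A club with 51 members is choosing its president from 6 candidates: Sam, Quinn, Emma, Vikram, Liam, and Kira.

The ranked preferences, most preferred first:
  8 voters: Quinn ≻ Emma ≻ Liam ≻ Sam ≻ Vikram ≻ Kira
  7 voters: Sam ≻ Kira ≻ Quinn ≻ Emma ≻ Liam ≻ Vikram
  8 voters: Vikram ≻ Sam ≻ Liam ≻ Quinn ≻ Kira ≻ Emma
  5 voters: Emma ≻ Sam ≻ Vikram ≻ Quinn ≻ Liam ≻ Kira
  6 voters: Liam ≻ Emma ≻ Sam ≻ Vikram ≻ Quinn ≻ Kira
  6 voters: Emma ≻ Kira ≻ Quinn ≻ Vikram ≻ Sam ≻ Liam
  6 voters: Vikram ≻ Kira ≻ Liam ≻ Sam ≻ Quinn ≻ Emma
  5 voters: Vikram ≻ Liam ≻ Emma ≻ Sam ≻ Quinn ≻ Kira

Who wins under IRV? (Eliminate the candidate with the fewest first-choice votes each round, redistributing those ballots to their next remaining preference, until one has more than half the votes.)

Emma

Round 1: Sam 7, Quinn 8, Emma 11, Vikram 19, Liam 6, Kira 0. Kira eliminated.
Round 2: Sam 7, Quinn 8, Emma 11, Vikram 19, Liam 6. Liam eliminated.
Round 3: Sam 7, Quinn 8, Emma 17, Vikram 19. Sam eliminated.
Round 4: Quinn 15, Emma 17, Vikram 19. Quinn eliminated.
Round 5: Emma 32, Vikram 19. Emma has a majority (≥26).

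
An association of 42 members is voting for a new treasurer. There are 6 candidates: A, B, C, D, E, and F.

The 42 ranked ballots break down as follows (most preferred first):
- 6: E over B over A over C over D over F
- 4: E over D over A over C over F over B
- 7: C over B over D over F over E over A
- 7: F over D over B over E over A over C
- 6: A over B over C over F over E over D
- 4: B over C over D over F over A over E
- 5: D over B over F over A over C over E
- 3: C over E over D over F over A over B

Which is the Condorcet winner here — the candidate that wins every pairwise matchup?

B

B vs A: 29–13
B vs C: 28–14
B vs D: 23–19
B vs E: 29–13
B vs F: 28–14
B beats every other candidate.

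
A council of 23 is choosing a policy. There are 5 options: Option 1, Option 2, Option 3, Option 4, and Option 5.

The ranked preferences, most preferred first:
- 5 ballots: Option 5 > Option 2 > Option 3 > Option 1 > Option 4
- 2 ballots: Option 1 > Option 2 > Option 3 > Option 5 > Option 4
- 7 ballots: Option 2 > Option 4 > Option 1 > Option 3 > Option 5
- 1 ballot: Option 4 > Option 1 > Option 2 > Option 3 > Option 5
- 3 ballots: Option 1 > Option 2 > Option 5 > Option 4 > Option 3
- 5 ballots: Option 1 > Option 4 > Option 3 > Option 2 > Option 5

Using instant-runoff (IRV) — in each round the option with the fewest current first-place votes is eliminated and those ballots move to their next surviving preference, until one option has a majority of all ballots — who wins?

Round 1: Option 1 10, Option 2 7, Option 3 0, Option 4 1, Option 5 5. Option 3 eliminated.
Round 2: Option 1 10, Option 2 7, Option 4 1, Option 5 5. Option 4 eliminated.
Round 3: Option 1 11, Option 2 7, Option 5 5. Option 5 eliminated.
Round 4: Option 1 11, Option 2 12. Option 2 has a majority (≥12).

Option 2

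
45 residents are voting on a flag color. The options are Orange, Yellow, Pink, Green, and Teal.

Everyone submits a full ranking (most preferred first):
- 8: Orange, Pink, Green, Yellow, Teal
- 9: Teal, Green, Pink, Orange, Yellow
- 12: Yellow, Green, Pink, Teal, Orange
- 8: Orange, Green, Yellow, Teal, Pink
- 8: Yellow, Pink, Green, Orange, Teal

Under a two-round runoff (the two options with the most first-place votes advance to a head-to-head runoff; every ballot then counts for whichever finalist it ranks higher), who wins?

Round 1 first-place votes: Orange 16, Yellow 20, Pink 0, Green 0, Teal 9. Yellow and Orange advance.
Runoff: Yellow is ranked above Orange on 20 ballots, Orange above Yellow on 25.

Orange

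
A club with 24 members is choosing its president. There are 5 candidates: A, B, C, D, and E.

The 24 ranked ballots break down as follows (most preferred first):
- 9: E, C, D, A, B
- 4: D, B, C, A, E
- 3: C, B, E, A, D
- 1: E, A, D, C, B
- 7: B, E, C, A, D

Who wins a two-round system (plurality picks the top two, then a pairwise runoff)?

B

Round 1 first-place votes: A 0, B 7, C 3, D 4, E 10. E and B advance.
Runoff: E is ranked above B on 10 ballots, B above E on 14.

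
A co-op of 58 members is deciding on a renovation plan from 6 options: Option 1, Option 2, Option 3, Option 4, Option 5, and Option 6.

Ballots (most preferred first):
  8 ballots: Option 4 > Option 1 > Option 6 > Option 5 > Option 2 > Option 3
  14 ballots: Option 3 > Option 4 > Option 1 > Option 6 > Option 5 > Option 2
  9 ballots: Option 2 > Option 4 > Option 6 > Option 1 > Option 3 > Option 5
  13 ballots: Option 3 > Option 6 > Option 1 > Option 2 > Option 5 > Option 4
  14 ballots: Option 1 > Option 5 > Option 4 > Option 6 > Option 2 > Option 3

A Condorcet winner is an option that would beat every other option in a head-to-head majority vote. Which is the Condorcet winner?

Option 4 vs Option 1: 31–27
Option 4 vs Option 2: 36–22
Option 4 vs Option 3: 31–27
Option 4 vs Option 5: 31–27
Option 4 vs Option 6: 45–13
Option 4 beats every other option.

Option 4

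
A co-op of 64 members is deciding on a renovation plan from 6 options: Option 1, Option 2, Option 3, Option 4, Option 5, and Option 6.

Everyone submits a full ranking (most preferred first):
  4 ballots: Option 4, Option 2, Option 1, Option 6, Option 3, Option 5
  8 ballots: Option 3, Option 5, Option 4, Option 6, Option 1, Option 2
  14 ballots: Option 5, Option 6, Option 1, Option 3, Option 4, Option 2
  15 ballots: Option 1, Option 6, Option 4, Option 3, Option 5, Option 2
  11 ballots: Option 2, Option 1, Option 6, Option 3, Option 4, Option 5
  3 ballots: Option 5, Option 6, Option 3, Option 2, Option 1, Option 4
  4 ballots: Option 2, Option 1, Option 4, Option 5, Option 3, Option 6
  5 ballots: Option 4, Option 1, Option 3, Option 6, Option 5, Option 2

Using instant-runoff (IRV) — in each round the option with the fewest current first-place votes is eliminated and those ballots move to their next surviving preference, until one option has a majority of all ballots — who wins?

Option 1

Round 1: Option 1 15, Option 2 15, Option 3 8, Option 4 9, Option 5 17, Option 6 0. Option 6 eliminated.
Round 2: Option 1 15, Option 2 15, Option 3 8, Option 4 9, Option 5 17. Option 3 eliminated.
Round 3: Option 1 15, Option 2 15, Option 4 9, Option 5 25. Option 4 eliminated.
Round 4: Option 1 20, Option 2 19, Option 5 25. Option 2 eliminated.
Round 5: Option 1 39, Option 5 25. Option 1 has a majority (≥33).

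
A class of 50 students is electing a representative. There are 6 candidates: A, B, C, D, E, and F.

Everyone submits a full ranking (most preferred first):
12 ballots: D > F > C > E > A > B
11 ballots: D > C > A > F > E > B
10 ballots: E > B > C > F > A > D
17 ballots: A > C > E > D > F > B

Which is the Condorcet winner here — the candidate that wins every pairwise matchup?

C

C vs A: 33–17
C vs B: 40–10
C vs D: 27–23
C vs E: 40–10
C vs F: 38–12
C beats every other candidate.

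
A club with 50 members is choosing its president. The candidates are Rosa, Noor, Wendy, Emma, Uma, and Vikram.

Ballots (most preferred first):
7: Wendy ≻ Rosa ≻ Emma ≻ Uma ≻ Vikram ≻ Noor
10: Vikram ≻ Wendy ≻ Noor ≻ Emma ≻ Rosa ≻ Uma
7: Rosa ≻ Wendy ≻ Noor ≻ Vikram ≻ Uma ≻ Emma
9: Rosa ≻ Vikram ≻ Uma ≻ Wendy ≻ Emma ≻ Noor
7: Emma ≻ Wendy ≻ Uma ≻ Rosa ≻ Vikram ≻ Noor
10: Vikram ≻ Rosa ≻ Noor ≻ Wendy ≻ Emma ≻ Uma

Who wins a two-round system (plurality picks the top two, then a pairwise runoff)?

Round 1 first-place votes: Rosa 16, Noor 0, Wendy 7, Emma 7, Uma 0, Vikram 20. Vikram and Rosa advance.
Runoff: Vikram is ranked above Rosa on 20 ballots, Rosa above Vikram on 30.

Rosa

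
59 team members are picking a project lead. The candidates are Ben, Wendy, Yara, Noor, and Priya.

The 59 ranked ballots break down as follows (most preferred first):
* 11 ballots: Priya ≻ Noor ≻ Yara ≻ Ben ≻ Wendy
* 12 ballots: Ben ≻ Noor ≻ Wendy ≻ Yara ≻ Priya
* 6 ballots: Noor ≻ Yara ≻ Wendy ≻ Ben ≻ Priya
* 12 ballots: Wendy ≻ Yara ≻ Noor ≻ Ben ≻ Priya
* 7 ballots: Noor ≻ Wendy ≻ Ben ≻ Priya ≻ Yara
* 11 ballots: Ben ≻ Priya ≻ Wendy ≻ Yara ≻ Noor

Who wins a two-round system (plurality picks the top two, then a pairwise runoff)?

Noor

Round 1 first-place votes: Ben 23, Wendy 12, Yara 0, Noor 13, Priya 11. Ben and Noor advance.
Runoff: Ben is ranked above Noor on 23 ballots, Noor above Ben on 36.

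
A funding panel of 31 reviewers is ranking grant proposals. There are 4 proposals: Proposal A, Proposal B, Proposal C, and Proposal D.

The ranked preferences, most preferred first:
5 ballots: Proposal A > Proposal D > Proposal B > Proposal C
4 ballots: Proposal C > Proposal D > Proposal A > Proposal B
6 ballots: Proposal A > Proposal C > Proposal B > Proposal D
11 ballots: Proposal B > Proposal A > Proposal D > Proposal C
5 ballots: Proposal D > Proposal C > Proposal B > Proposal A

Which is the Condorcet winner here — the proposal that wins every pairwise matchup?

Proposal B vs Proposal A: 16–15
Proposal B vs Proposal C: 16–15
Proposal B vs Proposal D: 17–14
Proposal B beats every other proposal.

Proposal B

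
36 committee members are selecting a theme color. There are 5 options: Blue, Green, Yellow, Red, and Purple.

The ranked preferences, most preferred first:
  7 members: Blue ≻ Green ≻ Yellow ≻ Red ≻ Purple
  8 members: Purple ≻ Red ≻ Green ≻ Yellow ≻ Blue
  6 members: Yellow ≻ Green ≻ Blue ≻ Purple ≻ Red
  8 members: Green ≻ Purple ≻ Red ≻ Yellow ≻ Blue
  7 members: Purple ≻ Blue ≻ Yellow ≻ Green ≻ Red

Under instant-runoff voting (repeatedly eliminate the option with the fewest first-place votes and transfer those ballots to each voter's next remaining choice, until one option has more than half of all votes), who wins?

Green

Round 1: Blue 7, Green 8, Yellow 6, Red 0, Purple 15. Red eliminated.
Round 2: Blue 7, Green 8, Yellow 6, Purple 15. Yellow eliminated.
Round 3: Blue 7, Green 14, Purple 15. Blue eliminated.
Round 4: Green 21, Purple 15. Green has a majority (≥19).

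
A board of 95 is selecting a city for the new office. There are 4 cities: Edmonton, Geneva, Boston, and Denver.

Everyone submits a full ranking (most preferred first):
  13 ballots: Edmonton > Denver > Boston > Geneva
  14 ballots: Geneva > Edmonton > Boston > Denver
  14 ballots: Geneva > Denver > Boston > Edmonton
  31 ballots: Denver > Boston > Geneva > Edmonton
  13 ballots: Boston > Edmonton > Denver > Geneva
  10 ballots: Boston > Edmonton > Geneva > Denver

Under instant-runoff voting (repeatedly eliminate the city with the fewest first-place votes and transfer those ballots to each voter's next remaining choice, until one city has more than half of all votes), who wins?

Round 1: Edmonton 13, Geneva 28, Boston 23, Denver 31. Edmonton eliminated.
Round 2: Geneva 28, Boston 23, Denver 44. Boston eliminated.
Round 3: Geneva 38, Denver 57. Denver has a majority (≥48).

Denver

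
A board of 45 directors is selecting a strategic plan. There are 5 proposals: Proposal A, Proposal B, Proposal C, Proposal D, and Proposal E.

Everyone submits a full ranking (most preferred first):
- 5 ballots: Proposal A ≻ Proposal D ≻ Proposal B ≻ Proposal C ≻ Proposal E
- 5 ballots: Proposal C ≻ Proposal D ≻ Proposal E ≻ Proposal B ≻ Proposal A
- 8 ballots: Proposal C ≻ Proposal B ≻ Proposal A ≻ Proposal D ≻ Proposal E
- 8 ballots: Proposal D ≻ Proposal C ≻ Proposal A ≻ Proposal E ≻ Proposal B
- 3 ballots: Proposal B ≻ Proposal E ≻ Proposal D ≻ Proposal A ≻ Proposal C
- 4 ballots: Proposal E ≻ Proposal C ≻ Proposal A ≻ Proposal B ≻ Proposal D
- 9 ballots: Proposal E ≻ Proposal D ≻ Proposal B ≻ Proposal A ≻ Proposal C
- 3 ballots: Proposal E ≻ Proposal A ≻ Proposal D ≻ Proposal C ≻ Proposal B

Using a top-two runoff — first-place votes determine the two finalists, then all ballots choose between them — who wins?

Round 1 first-place votes: Proposal A 5, Proposal B 3, Proposal C 13, Proposal D 8, Proposal E 16. Proposal E and Proposal C advance.
Runoff: Proposal E is ranked above Proposal C on 19 ballots, Proposal C above Proposal E on 26.

Proposal C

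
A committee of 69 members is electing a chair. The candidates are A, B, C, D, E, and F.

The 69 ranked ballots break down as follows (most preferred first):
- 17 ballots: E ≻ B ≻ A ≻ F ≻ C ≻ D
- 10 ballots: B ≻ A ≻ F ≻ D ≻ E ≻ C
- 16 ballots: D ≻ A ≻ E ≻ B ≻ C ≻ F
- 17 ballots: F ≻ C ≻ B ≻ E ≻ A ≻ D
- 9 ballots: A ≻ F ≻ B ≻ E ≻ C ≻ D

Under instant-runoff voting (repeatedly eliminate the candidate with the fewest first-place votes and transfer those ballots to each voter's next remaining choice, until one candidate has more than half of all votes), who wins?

Round 1: A 9, B 10, C 0, D 16, E 17, F 17. C eliminated.
Round 2: A 9, B 10, D 16, E 17, F 17. A eliminated.
Round 3: B 10, D 16, E 17, F 26. B eliminated.
Round 4: D 16, E 17, F 36. F has a majority (≥35).

F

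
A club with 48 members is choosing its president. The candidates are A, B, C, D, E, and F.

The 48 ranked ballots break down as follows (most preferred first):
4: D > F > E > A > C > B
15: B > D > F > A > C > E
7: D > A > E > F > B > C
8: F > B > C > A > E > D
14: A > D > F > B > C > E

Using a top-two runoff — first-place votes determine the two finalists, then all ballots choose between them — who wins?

A

Round 1 first-place votes: A 14, B 15, C 0, D 11, E 0, F 8. B and A advance.
Runoff: B is ranked above A on 23 ballots, A above B on 25.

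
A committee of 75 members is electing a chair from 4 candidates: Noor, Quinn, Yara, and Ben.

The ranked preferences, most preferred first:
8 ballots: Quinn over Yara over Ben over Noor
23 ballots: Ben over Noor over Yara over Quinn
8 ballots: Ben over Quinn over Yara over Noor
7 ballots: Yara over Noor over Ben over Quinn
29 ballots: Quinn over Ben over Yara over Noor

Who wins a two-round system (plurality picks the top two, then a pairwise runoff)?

Round 1 first-place votes: Noor 0, Quinn 37, Yara 7, Ben 31. Quinn and Ben advance.
Runoff: Quinn is ranked above Ben on 37 ballots, Ben above Quinn on 38.

Ben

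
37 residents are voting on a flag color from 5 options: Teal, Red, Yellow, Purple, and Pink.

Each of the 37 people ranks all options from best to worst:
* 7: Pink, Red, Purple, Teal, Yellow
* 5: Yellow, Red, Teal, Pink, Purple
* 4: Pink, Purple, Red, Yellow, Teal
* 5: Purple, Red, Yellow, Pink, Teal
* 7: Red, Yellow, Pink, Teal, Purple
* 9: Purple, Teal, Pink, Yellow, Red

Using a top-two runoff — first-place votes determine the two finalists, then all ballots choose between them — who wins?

Pink

Round 1 first-place votes: Teal 0, Red 7, Yellow 5, Purple 14, Pink 11. Purple and Pink advance.
Runoff: Purple is ranked above Pink on 14 ballots, Pink above Purple on 23.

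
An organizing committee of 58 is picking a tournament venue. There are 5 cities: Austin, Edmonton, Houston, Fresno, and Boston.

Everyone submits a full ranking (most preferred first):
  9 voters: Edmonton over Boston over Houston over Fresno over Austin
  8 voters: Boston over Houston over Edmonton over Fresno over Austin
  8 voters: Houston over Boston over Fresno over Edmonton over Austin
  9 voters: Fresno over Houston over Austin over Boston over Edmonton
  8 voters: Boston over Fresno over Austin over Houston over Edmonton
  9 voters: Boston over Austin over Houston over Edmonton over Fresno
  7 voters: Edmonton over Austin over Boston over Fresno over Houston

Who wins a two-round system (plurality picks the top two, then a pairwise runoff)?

Round 1 first-place votes: Austin 0, Edmonton 16, Houston 8, Fresno 9, Boston 25. Boston and Edmonton advance.
Runoff: Boston is ranked above Edmonton on 42 ballots, Edmonton above Boston on 16.

Boston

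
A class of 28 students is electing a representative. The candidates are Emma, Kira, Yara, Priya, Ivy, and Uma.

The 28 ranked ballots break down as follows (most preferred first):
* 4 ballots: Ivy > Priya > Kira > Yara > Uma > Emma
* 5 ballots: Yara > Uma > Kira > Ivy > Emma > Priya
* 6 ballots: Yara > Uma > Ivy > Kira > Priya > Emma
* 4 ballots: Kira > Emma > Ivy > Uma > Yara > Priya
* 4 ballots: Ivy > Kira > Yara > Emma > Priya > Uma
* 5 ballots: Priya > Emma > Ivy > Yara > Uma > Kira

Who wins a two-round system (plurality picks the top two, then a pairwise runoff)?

Round 1 first-place votes: Emma 0, Kira 4, Yara 11, Priya 5, Ivy 8, Uma 0. Yara and Ivy advance.
Runoff: Yara is ranked above Ivy on 11 ballots, Ivy above Yara on 17.

Ivy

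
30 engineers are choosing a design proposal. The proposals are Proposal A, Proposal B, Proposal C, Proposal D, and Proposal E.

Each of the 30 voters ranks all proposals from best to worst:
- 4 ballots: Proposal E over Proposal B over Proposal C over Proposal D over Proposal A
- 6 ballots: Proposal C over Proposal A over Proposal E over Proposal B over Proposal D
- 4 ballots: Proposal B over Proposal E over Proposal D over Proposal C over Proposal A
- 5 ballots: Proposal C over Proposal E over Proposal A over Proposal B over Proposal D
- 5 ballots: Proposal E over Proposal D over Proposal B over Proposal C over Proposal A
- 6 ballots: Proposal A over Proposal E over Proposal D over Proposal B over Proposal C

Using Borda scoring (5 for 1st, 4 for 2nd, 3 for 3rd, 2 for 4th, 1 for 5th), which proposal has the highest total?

Proposal E

Proposal A: 4×1 + 6×4 + 4×1 + 5×3 + 5×1 + 6×5 = 82
Proposal B: 4×4 + 6×2 + 4×5 + 5×2 + 5×3 + 6×2 = 85
Proposal C: 4×3 + 6×5 + 4×2 + 5×5 + 5×2 + 6×1 = 91
Proposal D: 4×2 + 6×1 + 4×3 + 5×1 + 5×4 + 6×3 = 69
Proposal E: 4×5 + 6×3 + 4×4 + 5×4 + 5×5 + 6×4 = 123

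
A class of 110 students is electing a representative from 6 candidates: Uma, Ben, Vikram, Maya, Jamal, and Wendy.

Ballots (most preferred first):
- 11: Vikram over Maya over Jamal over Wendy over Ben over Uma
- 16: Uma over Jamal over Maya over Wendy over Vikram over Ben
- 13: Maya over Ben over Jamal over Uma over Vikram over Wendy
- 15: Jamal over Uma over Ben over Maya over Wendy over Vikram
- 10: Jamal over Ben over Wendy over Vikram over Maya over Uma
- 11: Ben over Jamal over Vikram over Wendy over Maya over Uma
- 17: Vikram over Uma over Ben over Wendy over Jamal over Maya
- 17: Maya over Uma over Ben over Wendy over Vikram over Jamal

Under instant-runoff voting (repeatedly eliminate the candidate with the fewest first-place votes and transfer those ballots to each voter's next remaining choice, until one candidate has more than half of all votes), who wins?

Round 1: Uma 16, Ben 11, Vikram 28, Maya 30, Jamal 25, Wendy 0. Wendy eliminated.
Round 2: Uma 16, Ben 11, Vikram 28, Maya 30, Jamal 25. Ben eliminated.
Round 3: Uma 16, Vikram 28, Maya 30, Jamal 36. Uma eliminated.
Round 4: Vikram 28, Maya 30, Jamal 52. Vikram eliminated.
Round 5: Maya 41, Jamal 69. Jamal has a majority (≥56).

Jamal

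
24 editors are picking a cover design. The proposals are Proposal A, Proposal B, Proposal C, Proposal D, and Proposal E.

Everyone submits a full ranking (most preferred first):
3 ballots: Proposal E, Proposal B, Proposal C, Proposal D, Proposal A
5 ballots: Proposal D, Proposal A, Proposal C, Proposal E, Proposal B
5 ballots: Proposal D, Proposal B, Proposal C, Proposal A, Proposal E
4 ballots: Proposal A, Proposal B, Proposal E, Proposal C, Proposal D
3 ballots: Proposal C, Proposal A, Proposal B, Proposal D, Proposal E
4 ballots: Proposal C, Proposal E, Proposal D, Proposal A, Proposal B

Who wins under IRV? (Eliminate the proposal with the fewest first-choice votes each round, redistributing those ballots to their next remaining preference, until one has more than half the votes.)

Round 1: Proposal A 4, Proposal B 0, Proposal C 7, Proposal D 10, Proposal E 3. Proposal B eliminated.
Round 2: Proposal A 4, Proposal C 7, Proposal D 10, Proposal E 3. Proposal E eliminated.
Round 3: Proposal A 4, Proposal C 10, Proposal D 10. Proposal A eliminated.
Round 4: Proposal C 14, Proposal D 10. Proposal C has a majority (≥13).

Proposal C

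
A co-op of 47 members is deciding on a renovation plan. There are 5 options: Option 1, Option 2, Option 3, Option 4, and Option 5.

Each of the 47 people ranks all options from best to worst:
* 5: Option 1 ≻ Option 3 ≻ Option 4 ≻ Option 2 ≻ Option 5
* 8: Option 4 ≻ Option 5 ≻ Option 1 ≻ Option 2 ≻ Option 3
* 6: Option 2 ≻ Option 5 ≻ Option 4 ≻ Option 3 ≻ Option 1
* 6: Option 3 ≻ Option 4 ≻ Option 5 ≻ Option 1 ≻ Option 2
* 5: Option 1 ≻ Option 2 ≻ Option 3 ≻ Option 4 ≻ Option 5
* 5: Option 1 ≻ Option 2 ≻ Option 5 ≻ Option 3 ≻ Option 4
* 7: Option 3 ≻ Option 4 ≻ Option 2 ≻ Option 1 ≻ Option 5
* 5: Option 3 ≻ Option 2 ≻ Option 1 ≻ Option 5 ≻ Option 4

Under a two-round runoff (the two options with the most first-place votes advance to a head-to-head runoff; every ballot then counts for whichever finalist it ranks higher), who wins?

Option 3

Round 1 first-place votes: Option 1 15, Option 2 6, Option 3 18, Option 4 8, Option 5 0. Option 3 and Option 1 advance.
Runoff: Option 3 is ranked above Option 1 on 24 ballots, Option 1 above Option 3 on 23.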